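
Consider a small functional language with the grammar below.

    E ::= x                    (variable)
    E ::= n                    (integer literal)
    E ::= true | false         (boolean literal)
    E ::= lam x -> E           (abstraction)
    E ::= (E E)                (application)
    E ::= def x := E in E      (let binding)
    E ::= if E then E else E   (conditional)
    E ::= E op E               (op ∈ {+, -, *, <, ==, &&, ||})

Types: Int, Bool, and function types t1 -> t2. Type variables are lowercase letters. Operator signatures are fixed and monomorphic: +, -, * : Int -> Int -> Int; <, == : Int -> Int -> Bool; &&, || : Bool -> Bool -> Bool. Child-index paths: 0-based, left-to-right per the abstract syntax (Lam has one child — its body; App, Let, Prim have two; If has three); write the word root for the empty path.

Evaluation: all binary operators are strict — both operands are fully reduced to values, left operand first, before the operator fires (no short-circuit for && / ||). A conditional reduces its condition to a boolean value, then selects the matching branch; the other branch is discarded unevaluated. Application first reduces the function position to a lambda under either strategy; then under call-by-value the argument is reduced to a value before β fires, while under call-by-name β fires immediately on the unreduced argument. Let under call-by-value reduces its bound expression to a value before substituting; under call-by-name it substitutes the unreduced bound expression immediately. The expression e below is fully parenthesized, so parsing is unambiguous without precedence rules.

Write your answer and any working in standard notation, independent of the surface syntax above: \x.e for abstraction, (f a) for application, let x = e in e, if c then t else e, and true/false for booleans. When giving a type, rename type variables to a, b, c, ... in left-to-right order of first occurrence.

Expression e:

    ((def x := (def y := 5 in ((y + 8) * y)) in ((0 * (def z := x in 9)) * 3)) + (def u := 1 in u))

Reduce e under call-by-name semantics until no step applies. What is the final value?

Trace:
step 0: ((let x = (let y = 5 in ((y + 8) * y)) in ((0 * (let z = x in 9)) * 3)) + (let u = 1 in u))
step 1: [let@0] (((0 * (let z = (let y = 5 in ((y + 8) * y)) in 9)) * 3) + (let u = 1 in u))
step 2: [let@0.0.1] (((0 * 9) * 3) + (let u = 1 in u))
step 3: [delta@0.0] ((0 * 3) + (let u = 1 in u))
step 4: [delta@0] (0 + (let u = 1 in u))
step 5: [let@1] (0 + 1)
step 6: [delta@root] 1

Answer: 1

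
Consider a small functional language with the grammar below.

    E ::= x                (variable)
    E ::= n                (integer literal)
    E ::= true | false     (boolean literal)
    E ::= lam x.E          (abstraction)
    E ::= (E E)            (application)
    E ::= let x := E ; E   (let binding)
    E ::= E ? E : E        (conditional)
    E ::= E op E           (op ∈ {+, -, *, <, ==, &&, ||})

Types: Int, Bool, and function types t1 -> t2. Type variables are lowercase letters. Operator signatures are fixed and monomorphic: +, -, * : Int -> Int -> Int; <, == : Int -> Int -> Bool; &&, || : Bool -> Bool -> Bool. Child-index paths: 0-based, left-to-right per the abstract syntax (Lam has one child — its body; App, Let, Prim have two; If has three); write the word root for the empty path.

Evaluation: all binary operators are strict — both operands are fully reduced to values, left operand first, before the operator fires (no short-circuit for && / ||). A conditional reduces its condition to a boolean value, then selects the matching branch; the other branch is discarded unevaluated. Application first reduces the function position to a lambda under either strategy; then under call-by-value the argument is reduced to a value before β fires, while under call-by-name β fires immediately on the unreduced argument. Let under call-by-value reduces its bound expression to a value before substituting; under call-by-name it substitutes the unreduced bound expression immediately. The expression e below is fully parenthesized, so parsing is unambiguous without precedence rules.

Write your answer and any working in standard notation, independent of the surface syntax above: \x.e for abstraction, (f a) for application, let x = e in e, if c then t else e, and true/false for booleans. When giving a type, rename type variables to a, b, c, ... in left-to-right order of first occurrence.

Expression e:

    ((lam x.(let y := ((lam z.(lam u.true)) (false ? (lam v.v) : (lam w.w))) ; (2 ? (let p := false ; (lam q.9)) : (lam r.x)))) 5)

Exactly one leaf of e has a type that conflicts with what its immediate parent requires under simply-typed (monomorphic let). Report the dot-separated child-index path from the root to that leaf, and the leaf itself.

Answer: 0.0.1.0 : 2

Derivation:
\u._ : c -> Bool
\z._ : b -> c -> Bool
  unify Bool ~ Bool
v : d
\v._ : d -> d
w : e
\w._ : e -> e
  unify d -> d ~ e -> e
  unify d ~ e
  unify e ~ e
  unify b -> c -> Bool ~ (e -> e) -> f
  unify b ~ e -> e
  unify c -> Bool ~ f
_ _ : c -> Bool
let y : c -> Bool
  unify Int ~ Bool
  FAIL: mismatch Int ~ Bool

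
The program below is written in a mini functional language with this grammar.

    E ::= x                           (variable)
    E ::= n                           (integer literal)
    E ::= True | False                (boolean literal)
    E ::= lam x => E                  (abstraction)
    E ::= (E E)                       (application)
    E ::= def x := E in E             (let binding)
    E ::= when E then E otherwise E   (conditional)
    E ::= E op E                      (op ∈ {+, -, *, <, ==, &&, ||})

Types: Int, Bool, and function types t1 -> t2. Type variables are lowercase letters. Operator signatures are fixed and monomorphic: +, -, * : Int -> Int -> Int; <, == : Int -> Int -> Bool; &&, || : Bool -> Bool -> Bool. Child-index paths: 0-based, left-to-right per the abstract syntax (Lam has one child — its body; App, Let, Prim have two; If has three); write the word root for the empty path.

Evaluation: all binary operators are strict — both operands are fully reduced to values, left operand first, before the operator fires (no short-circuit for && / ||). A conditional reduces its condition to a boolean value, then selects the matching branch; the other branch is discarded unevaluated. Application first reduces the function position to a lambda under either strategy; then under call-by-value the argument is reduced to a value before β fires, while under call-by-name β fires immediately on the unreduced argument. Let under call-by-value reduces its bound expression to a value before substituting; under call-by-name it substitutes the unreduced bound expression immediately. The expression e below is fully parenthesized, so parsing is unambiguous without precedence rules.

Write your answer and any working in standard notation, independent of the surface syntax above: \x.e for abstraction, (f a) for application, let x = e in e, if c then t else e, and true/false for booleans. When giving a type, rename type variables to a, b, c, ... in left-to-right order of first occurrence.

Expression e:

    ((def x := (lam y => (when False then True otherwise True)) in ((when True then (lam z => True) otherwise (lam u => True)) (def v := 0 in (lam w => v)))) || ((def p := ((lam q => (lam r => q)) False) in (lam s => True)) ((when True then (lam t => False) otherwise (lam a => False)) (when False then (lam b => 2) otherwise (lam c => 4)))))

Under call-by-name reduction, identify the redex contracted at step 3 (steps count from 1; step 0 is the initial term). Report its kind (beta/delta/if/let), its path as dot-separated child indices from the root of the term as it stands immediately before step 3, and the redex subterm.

Trace:
step 0: ((let x = (\y.(if false then true else true)) in ((if true then (\z.true) else (\u.true)) (let v = 0 in (\w.v)))) || ((let p = ((\q.(\r.q)) false) in (\s.true)) ((if true then (\t.false) else (\a.false)) (if false then (\b.2) else (\c.4)))))
step 1: [let@0] (((if true then (\z.true) else (\u.true)) (let v = 0 in (\w.v))) || ((let p = ((\q.(\r.q)) false) in (\s.true)) ((if true then (\t.false) else (\a.false)) (if false then (\b.2) else (\c.4)))))
step 2: [if@0.0] (((\z.true) (let v = 0 in (\w.v))) || ((let p = ((\q.(\r.q)) false) in (\s.true)) ((if true then (\t.false) else (\a.false)) (if false then (\b.2) else (\c.4)))))
step 3: [beta@0] (true || ((let p = ((\q.(\r.q)) false) in (\s.true)) ((if true then (\t.false) else (\a.false)) (if false then (\b.2) else (\c.4)))))

Answer: beta at 0 : ((\z.true) (let v = 0 in (\w.v)))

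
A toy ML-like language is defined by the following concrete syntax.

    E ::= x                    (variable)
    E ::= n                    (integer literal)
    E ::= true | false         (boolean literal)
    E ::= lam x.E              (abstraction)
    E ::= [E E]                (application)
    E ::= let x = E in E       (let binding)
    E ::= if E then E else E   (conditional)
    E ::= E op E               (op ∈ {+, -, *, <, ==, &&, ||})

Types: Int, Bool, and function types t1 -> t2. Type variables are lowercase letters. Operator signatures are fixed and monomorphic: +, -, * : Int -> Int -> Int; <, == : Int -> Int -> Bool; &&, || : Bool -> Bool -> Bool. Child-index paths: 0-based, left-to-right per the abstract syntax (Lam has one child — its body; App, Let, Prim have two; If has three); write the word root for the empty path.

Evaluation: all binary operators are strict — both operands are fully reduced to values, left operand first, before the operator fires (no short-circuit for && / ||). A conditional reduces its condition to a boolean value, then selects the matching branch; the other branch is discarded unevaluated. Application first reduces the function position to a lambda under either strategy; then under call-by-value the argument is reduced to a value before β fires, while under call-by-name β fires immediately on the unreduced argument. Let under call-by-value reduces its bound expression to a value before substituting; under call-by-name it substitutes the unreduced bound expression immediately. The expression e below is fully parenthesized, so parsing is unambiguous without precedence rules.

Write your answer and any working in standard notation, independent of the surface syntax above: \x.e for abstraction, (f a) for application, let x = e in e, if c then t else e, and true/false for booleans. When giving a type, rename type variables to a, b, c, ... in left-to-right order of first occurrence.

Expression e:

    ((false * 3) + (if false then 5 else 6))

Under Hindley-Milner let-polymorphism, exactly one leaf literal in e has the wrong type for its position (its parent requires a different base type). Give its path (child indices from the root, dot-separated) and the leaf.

Derivation:
  unify Bool ~ Int
  FAIL: mismatch Bool ~ Int

Answer: 0.0 : false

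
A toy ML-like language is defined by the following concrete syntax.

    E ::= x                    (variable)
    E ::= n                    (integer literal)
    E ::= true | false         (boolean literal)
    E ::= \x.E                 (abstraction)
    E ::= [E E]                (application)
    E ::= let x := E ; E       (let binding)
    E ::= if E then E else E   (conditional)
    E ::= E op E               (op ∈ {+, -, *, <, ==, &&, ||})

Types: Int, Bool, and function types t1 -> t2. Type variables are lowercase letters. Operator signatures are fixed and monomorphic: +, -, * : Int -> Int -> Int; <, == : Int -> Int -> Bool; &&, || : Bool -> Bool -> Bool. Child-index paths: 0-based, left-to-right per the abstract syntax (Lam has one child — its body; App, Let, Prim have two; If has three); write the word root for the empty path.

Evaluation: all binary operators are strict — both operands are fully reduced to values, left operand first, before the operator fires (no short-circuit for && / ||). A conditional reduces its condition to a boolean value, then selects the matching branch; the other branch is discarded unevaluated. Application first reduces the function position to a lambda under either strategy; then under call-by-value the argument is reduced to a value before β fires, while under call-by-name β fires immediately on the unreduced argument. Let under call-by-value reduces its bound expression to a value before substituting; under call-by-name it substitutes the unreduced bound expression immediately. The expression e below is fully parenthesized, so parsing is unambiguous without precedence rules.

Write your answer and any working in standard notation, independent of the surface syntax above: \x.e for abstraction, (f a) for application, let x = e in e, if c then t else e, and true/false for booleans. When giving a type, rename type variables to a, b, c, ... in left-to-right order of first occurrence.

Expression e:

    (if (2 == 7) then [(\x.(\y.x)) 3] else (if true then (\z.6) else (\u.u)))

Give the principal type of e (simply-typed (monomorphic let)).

Trace:
  unify Int ~ Int
  unify Int ~ Int
  unify Bool ~ Bool
x : a
\y._ : b -> a
\x._ : a -> b -> a
  unify a -> b -> a ~ Int -> c
  unify a ~ Int
  unify b -> Int ~ c
_ _ : b -> Int
  unify Bool ~ Bool
\z._ : d -> Int
u : e
\u._ : e -> e
  unify d -> Int ~ e -> e
  unify d ~ e
  unify Int ~ e
  unify b -> Int ~ Int -> Int
  unify b ~ Int
  unify Int ~ Int

Answer: Int -> Int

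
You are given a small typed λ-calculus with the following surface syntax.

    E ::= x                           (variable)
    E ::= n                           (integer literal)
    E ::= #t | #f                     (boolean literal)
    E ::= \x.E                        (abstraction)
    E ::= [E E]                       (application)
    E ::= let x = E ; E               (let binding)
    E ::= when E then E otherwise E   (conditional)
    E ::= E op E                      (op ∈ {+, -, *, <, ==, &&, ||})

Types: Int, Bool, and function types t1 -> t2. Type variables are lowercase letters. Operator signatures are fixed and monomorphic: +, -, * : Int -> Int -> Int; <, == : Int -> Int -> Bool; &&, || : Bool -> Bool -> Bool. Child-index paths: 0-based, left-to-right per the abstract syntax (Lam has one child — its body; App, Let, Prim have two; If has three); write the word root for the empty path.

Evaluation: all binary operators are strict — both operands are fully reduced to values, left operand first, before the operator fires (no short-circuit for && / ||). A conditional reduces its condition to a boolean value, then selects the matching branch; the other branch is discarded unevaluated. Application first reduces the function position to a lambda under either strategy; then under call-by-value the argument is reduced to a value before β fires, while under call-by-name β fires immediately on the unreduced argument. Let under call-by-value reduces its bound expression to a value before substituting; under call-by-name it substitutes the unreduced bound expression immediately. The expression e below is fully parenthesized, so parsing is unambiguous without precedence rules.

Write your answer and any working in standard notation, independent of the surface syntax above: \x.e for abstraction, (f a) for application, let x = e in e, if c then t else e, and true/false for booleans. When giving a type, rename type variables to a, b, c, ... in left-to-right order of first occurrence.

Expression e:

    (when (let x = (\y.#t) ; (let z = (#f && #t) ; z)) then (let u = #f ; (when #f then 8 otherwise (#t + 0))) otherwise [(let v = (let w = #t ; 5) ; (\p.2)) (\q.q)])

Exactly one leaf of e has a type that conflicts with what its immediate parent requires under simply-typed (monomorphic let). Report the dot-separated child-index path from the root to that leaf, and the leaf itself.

Answer: 1.1.2.0 : true

Working:
\y._ : a -> Bool
let x : a -> Bool
  unify Bool ~ Bool
  unify Bool ~ Bool
let z : Bool
z : Bool
  unify Bool ~ Bool
let u : Bool
  unify Bool ~ Bool
  unify Bool ~ Int
  FAIL: mismatch Bool ~ Int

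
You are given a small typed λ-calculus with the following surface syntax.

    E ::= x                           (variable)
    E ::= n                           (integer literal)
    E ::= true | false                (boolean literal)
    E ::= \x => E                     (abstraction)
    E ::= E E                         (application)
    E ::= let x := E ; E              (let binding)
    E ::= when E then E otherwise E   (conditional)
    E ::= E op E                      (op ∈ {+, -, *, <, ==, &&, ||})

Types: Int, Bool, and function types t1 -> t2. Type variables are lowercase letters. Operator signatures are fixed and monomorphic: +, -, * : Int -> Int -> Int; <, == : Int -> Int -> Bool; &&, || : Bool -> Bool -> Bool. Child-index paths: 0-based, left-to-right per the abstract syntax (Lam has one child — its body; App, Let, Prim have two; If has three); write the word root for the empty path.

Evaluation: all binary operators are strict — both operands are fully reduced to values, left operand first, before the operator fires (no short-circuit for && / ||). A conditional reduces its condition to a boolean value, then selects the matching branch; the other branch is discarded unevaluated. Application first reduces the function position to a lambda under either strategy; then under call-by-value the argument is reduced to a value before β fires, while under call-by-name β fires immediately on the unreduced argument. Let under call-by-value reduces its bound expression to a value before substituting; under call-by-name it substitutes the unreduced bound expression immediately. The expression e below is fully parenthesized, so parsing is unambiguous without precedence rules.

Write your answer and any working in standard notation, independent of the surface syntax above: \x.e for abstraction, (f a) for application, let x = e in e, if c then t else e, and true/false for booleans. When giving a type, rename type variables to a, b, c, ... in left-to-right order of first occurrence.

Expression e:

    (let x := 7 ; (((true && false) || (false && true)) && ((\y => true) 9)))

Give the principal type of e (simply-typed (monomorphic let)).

Trace:
let x : Int
  unify Bool ~ Bool
  unify Bool ~ Bool
  unify Bool ~ Bool
  unify Bool ~ Bool
  unify Bool ~ Bool
  unify Bool ~ Bool
  unify Bool ~ Bool
\y._ : a -> Bool
  unify a -> Bool ~ Int -> b
  unify a ~ Int
  unify Bool ~ b
_ _ : Bool
  unify Bool ~ Bool

Answer: Bool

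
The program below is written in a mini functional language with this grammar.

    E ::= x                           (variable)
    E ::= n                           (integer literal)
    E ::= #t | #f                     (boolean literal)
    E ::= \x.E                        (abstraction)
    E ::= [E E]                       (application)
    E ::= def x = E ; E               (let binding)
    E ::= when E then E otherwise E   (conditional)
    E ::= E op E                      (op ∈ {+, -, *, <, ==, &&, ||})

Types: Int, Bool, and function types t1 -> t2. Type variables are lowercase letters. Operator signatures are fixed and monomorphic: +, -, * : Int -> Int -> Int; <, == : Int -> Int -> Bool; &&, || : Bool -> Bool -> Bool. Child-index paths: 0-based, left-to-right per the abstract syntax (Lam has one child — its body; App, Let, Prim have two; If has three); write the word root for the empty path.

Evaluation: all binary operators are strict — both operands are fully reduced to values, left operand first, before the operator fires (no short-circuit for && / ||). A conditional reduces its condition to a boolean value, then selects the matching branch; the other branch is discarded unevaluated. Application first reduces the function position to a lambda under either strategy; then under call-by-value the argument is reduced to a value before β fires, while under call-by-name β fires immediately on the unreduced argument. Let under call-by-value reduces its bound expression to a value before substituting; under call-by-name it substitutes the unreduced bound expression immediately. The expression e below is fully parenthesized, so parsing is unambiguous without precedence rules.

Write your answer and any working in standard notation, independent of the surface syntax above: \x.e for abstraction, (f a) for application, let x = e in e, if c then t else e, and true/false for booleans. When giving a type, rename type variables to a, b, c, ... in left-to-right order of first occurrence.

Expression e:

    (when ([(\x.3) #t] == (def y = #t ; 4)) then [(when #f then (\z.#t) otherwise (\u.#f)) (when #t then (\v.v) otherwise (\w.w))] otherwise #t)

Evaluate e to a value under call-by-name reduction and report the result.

Working:
step 0: (if (((\x.3) true) == (let y = true in 4)) then ((if false then (\z.true) else (\u.false)) (if true then (\v.v) else (\w.w))) else true)
step 1: [beta@0.0] (if (3 == (let y = true in 4)) then ((if false then (\z.true) else (\u.false)) (if true then (\v.v) else (\w.w))) else true)
step 2: [let@0.1] (if (3 == 4) then ((if false then (\z.true) else (\u.false)) (if true then (\v.v) else (\w.w))) else true)
step 3: [delta@0] (if false then ((if false then (\z.true) else (\u.false)) (if true then (\v.v) else (\w.w))) else true)
step 4: [if@root] true

Answer: true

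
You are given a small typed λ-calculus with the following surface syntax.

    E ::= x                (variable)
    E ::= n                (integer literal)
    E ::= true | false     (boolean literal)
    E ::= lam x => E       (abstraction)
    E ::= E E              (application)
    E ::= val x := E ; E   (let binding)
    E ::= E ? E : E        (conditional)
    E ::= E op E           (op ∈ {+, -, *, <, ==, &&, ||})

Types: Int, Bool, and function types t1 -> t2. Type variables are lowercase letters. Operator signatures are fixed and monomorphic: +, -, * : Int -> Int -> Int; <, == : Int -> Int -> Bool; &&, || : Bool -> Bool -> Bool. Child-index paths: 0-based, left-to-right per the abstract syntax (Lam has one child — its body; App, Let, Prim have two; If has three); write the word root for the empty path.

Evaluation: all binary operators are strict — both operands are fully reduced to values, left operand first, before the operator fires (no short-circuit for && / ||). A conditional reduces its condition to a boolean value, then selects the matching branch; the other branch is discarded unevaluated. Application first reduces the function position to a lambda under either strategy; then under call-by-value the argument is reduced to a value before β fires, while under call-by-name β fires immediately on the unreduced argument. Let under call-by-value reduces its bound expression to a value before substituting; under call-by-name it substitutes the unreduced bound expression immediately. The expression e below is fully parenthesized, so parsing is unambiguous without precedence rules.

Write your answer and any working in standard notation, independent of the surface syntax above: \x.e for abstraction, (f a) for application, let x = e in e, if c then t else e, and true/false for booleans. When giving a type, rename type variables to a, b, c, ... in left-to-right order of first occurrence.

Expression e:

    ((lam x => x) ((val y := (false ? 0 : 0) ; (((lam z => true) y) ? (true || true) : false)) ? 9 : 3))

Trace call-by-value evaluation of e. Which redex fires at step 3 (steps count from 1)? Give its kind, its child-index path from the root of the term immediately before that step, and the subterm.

Answer: beta at 1.0.0 : ((\z.true) 0)

Working:
step 0: ((\x.x) (if (let y = (if false then 0 else 0) in (if ((\z.true) y) then (true || true) else false)) then 9 else 3))
step 1: [if@1.0.0] ((\x.x) (if (let y = 0 in (if ((\z.true) y) then (true || true) else false)) then 9 else 3))
step 2: [let@1.0] ((\x.x) (if (if ((\z.true) 0) then (true || true) else false) then 9 else 3))
step 3: [beta@1.0.0] ((\x.x) (if (if true then (true || true) else false) then 9 else 3))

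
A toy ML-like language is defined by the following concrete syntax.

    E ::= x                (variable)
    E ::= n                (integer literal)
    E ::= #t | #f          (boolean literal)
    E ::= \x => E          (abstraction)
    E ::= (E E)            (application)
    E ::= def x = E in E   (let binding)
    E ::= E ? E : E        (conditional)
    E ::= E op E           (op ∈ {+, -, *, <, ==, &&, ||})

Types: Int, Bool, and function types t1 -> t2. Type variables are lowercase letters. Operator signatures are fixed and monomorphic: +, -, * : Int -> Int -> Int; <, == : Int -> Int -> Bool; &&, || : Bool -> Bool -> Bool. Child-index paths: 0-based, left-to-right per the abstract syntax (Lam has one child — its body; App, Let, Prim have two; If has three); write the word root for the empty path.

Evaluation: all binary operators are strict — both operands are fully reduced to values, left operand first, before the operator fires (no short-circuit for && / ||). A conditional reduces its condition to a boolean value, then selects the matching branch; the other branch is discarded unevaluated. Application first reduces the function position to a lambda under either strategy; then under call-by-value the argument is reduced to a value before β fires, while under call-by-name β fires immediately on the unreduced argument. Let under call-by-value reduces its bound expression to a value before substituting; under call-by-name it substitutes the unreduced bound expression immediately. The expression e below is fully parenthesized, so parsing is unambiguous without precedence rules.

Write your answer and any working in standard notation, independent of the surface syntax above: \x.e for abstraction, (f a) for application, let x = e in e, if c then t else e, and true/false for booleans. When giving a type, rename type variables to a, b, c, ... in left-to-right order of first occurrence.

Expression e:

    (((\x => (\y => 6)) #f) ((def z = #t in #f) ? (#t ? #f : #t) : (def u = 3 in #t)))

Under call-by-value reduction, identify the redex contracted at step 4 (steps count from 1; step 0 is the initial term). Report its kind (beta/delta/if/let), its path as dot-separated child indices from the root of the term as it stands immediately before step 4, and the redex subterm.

Answer: let at 1 : (let u = 3 in true)

Trace:
step 0: (((\x.(\y.6)) false) (if (let z = true in false) then (if true then false else true) else (let u = 3 in true)))
step 1: [beta@0] ((\y.6) (if (let z = true in false) then (if true then false else true) else (let u = 3 in true)))
step 2: [let@1.0] ((\y.6) (if false then (if true then false else true) else (let u = 3 in true)))
step 3: [if@1] ((\y.6) (let u = 3 in true))
step 4: [let@1] ((\y.6) true)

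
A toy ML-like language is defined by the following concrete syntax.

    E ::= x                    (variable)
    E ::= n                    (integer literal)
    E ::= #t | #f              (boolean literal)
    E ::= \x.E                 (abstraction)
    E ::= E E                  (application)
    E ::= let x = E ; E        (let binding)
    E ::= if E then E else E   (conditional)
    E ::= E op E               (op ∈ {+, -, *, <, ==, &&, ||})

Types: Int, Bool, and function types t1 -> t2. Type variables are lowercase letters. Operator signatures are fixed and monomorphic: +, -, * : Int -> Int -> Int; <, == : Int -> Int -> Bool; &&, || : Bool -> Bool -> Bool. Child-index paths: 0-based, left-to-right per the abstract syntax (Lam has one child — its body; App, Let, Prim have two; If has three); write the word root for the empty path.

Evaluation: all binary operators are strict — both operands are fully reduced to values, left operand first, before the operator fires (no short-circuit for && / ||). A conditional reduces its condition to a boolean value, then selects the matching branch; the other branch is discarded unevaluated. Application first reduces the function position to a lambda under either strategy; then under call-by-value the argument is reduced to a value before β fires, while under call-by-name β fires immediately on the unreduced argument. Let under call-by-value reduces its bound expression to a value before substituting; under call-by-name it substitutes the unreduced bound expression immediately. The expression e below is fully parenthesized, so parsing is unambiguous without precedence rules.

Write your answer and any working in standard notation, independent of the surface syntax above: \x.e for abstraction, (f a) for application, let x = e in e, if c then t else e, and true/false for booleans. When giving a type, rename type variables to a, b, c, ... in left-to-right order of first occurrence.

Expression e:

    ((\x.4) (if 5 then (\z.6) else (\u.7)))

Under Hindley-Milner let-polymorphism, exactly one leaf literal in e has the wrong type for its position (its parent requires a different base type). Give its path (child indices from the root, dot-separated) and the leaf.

Answer: 1.0 : 5

Trace:
\x._ : a -> Int
  unify Int ~ Bool
  FAIL: mismatch Int ~ Bool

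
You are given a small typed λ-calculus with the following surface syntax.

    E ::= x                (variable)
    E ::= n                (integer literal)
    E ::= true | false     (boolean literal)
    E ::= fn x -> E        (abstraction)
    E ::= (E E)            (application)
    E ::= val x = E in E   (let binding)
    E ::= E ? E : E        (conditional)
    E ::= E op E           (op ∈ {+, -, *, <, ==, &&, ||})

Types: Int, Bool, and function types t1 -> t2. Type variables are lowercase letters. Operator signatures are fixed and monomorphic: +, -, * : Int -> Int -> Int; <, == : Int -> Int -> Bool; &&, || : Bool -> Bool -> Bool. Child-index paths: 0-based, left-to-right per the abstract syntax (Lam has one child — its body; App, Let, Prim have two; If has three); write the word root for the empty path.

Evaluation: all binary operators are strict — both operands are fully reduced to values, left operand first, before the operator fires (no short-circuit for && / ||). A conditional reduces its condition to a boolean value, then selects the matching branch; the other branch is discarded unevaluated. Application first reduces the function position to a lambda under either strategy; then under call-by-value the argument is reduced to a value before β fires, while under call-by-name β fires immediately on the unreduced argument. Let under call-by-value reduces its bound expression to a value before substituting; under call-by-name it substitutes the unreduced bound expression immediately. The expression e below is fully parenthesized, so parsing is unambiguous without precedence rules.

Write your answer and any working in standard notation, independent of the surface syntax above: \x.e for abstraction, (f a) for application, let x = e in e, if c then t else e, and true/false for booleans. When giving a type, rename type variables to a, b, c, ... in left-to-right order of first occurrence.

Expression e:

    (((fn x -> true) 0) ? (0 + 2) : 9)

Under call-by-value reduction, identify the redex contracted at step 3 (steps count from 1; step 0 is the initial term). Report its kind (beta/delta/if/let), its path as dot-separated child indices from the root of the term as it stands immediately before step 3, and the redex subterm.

Working:
step 0: (if ((\x.true) 0) then (0 + 2) else 9)
step 1: [beta@0] (if true then (0 + 2) else 9)
step 2: [if@root] (0 + 2)
step 3: [delta@root] 2

Answer: delta at root : (0 + 2)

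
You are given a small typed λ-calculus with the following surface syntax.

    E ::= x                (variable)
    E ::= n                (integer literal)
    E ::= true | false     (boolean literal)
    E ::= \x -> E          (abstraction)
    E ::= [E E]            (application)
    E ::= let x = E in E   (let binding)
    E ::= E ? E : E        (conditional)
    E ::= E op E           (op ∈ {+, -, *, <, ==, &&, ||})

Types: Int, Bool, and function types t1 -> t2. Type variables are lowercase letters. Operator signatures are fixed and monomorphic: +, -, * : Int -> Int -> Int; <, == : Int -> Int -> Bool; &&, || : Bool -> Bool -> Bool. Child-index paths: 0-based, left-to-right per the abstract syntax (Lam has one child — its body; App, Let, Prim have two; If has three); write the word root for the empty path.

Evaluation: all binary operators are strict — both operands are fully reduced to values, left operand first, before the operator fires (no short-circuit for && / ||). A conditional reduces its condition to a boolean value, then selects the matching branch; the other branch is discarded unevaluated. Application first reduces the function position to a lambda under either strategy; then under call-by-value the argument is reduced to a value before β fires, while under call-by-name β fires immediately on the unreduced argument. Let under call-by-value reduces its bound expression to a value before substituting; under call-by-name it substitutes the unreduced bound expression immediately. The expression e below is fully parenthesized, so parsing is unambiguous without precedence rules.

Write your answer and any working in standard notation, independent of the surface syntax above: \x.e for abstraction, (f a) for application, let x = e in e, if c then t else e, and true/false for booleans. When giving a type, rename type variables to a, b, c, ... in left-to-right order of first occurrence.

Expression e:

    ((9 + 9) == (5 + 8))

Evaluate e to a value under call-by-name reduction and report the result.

Trace:
step 0: ((9 + 9) == (5 + 8))
step 1: [delta@0] (18 == (5 + 8))
step 2: [delta@1] (18 == 13)
step 3: [delta@root] false

Answer: false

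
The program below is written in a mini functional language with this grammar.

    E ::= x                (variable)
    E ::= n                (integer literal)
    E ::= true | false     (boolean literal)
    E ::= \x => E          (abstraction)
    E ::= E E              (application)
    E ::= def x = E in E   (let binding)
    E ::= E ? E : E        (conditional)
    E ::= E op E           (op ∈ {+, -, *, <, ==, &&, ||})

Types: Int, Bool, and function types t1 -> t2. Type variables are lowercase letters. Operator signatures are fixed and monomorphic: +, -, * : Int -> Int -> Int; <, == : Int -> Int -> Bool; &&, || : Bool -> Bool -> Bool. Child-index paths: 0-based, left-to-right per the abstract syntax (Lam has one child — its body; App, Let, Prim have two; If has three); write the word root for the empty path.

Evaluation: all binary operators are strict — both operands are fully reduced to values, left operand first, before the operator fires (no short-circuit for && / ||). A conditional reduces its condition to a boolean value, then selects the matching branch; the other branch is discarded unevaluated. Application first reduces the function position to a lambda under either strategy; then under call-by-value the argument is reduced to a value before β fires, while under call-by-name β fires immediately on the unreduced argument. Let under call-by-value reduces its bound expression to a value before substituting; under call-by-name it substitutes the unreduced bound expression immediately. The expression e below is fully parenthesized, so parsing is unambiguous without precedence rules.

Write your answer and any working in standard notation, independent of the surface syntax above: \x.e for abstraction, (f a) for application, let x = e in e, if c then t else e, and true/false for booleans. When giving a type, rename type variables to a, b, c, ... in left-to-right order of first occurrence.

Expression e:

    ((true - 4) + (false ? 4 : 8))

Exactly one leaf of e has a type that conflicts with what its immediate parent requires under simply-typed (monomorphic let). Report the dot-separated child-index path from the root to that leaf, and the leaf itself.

Answer: 0.0 : true

Working:
  unify Bool ~ Int
  FAIL: mismatch Bool ~ Int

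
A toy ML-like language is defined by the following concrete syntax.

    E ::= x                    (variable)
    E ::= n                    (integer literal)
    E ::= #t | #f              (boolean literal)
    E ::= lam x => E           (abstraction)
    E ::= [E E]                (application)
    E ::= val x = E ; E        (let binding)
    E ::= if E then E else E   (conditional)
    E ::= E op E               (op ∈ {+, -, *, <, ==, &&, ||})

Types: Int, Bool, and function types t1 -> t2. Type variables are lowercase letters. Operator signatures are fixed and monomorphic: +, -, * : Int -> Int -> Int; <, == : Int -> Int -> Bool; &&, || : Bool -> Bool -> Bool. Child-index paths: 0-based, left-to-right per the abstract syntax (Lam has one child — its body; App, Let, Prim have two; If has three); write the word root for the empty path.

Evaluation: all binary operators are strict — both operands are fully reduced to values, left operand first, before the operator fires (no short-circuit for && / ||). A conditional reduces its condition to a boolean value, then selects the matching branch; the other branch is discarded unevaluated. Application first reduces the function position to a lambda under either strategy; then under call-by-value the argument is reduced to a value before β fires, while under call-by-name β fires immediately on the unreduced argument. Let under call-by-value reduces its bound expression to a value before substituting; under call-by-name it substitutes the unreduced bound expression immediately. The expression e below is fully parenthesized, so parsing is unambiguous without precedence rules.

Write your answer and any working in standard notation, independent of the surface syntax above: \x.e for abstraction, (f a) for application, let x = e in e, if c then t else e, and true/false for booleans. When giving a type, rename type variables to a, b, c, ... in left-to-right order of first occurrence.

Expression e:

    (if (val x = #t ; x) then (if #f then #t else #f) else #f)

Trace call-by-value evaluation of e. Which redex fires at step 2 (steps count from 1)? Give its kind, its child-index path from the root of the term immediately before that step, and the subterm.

Answer: if at root : (if true then (if false then true else false) else false)

Derivation:
step 0: (if (let x = true in x) then (if false then true else false) else false)
step 1: [let@0] (if true then (if false then true else false) else false)
step 2: [if@root] (if false then true else false)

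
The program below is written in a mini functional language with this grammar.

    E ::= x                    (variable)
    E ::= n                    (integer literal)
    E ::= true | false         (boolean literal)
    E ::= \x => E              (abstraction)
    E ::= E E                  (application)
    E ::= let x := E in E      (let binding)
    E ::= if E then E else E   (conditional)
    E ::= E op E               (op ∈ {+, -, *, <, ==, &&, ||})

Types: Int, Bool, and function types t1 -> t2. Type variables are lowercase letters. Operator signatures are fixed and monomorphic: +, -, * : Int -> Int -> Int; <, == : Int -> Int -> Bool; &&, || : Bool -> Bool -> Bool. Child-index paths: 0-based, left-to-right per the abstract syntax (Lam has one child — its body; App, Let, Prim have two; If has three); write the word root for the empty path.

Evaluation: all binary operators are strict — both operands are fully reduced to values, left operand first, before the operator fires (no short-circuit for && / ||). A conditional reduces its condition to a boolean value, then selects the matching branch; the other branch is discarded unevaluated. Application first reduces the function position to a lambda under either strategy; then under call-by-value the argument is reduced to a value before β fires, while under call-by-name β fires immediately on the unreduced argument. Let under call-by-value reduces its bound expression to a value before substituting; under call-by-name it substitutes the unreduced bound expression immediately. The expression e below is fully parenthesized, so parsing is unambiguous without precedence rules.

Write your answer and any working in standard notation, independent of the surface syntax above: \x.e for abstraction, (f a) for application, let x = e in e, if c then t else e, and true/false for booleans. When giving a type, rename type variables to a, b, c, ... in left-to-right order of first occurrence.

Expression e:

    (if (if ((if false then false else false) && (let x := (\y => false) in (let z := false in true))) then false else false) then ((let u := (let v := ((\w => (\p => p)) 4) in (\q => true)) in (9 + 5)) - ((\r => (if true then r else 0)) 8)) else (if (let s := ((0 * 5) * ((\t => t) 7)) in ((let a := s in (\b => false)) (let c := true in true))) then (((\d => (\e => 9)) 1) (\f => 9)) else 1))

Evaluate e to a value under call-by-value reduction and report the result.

Trace:
step 0: (if (if ((if false then false else false) && (let x = (\y.false) in (let z = false in true))) then false else false) then ((let u = (let v = ((\w.(\p.p)) 4) in (\q.true)) in (9 + 5)) - ((\r.(if true then r else 0)) 8)) else (if (let s = ((0 * 5) * ((\t.t) 7)) in ((let a = s in (\b.false)) (let c = true in true))) then (((\d.(\e.9)) 1) (\f.9)) else 1))
step 1: [if@0.0.0] (if (if (false && (let x = (\y.false) in (let z = false in true))) then false else false) then ((let u = (let v = ((\w.(\p.p)) 4) in (\q.true)) in (9 + 5)) - ((\r.(if true then r else 0)) 8)) else (if (let s = ((0 * 5) * ((\t.t) 7)) in ((let a = s in (\b.false)) (let c = true in true))) then (((\d.(\e.9)) 1) (\f.9)) else 1))
step 2: [let@0.0.1] (if (if (false && (let z = false in true)) then false else false) then ((let u = (let v = ((\w.(\p.p)) 4) in (\q.true)) in (9 + 5)) - ((\r.(if true then r else 0)) 8)) else (if (let s = ((0 * 5) * ((\t.t) 7)) in ((let a = s in (\b.false)) (let c = true in true))) then (((\d.(\e.9)) 1) (\f.9)) else 1))
step 3: [let@0.0.1] (if (if (false && true) then false else false) then ((let u = (let v = ((\w.(\p.p)) 4) in (\q.true)) in (9 + 5)) - ((\r.(if true then r else 0)) 8)) else (if (let s = ((0 * 5) * ((\t.t) 7)) in ((let a = s in (\b.false)) (let c = true in true))) then (((\d.(\e.9)) 1) (\f.9)) else 1))
step 4: [delta@0.0] (if (if false then false else false) then ((let u = (let v = ((\w.(\p.p)) 4) in (\q.true)) in (9 + 5)) - ((\r.(if true then r else 0)) 8)) else (if (let s = ((0 * 5) * ((\t.t) 7)) in ((let a = s in (\b.false)) (let c = true in true))) then (((\d.(\e.9)) 1) (\f.9)) else 1))
step 5: [if@0] (if false then ((let u = (let v = ((\w.(\p.p)) 4) in (\q.true)) in (9 + 5)) - ((\r.(if true then r else 0)) 8)) else (if (let s = ((0 * 5) * ((\t.t) 7)) in ((let a = s in (\b.false)) (let c = true in true))) then (((\d.(\e.9)) 1) (\f.9)) else 1))
step 6: [if@root] (if (let s = ((0 * 5) * ((\t.t) 7)) in ((let a = s in (\b.false)) (let c = true in true))) then (((\d.(\e.9)) 1) (\f.9)) else 1)
step 7: [delta@0.0.0] (if (let s = (0 * ((\t.t) 7)) in ((let a = s in (\b.false)) (let c = true in true))) then (((\d.(\e.9)) 1) (\f.9)) else 1)
step 8: [beta@0.0.1] (if (let s = (0 * 7) in ((let a = s in (\b.false)) (let c = true in true))) then (((\d.(\e.9)) 1) (\f.9)) else 1)
step 9: [delta@0.0] (if (let s = 0 in ((let a = s in (\b.false)) (let c = true in true))) then (((\d.(\e.9)) 1) (\f.9)) else 1)
step 10: [let@0] (if ((let a = 0 in (\b.false)) (let c = true in true)) then (((\d.(\e.9)) 1) (\f.9)) else 1)
step 11: [let@0.0] (if ((\b.false) (let c = true in true)) then (((\d.(\e.9)) 1) (\f.9)) else 1)
step 12: [let@0.1] (if ((\b.false) true) then (((\d.(\e.9)) 1) (\f.9)) else 1)
step 13: [beta@0] (if false then (((\d.(\e.9)) 1) (\f.9)) else 1)
step 14: [if@root] 1

Answer: 1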